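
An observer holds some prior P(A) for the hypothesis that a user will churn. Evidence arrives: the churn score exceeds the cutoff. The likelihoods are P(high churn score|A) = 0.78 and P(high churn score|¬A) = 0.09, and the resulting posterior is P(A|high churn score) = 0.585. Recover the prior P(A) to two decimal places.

P(A) = 0.14

In odds form, posterior odds = prior odds × likelihood ratio, so prior odds = posterior odds ÷ LR.
Posterior odds = 0.585/(1−0.585) = 1.4096. LR = 0.78/0.09 = 8.6667.
Prior odds = 1.4096/8.6667 = 0.1626, so P(A) = 0.1626/(1+0.1626) ≈ 0.14.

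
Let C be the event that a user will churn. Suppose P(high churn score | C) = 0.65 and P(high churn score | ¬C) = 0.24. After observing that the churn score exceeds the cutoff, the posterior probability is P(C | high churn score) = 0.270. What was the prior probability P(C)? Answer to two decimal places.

In odds form, posterior odds = prior odds × likelihood ratio, so prior odds = posterior odds ÷ LR.
Posterior odds = 0.270/(1−0.270) = 0.3699. LR = 0.65/0.24 = 2.7083.
Prior odds = 0.3699/2.7083 = 0.1366, so P(C) = 0.1366/(1+0.1366) ≈ 0.12.

P(C) = 0.12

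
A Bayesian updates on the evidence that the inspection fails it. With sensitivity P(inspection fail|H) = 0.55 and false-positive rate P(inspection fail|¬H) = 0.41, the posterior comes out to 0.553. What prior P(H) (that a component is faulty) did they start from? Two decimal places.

P(H) = 0.48

In odds form, posterior odds = prior odds × likelihood ratio, so prior odds = posterior odds ÷ LR.
Posterior odds = 0.553/(1−0.553) = 1.2371. LR = 0.55/0.41 = 1.3415.
Prior odds = 1.2371/1.3415 = 0.9222, so P(H) = 0.9222/(1+0.9222) ≈ 0.48.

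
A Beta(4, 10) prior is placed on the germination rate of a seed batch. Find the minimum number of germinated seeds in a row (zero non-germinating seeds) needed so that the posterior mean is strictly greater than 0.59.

After k germinated seeds and 0 non-germinating seeds the posterior is Beta(4+k, 10), with mean (4+k)/(4+10+k).
Set (4+k)/(14+k) > 0.59 and solve: k > (0.59·14 − 4)/(1 − 0.59) = 10.390.
The smallest integer exceeding 10.390 is 11, and checking k=11: (15)/(25) = 0.6000 > 0.59.

k = 11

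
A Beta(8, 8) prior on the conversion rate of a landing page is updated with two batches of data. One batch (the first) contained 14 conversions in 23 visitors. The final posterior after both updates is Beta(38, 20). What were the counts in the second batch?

Because Beta–binomial updating is additive in the counts, the combined data contributed (α_post−α_prior, β_post−β_prior) successes and failures.
Total across both batches: 38−8=30 conversions, 20−8=12 bounces.
Subtract the first batch: 30−14=16 conversions and 12−9=3 bounces.

16 conversions and 3 bounces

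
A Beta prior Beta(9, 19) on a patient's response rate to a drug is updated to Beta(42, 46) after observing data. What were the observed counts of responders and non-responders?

A Beta(α, β) prior with s successes and f failures in binomial data gives a Beta(α+s, β+f) posterior.
So s = 42 − 9 = 33 and f = 46 − 19 = 27.

33 responders and 27 non-responders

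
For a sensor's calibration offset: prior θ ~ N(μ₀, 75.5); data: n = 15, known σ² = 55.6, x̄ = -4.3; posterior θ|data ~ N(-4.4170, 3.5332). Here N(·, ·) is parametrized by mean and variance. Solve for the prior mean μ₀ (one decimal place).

The posterior mean is a precision-weighted average: μ_n = (τ₀μ₀ + τ_data·x̄)/(τ₀+τ_data), with τ₀=1/σ₀² and τ_data=n/σ².
Here τ₀ = 1/75.5 = 0.013245 and τ_data = 15/55.6 = 0.269784, so τ_n = 0.283029.
Rearranging for μ₀: μ₀ = (μ_n·τ_n − τ_data·x̄)/τ₀ = (-4.4170·0.283029 − 0.269784·-4.3) / 0.013245 = -0.090068/0.013245 ≈ -6.8.

μ₀ = -6.8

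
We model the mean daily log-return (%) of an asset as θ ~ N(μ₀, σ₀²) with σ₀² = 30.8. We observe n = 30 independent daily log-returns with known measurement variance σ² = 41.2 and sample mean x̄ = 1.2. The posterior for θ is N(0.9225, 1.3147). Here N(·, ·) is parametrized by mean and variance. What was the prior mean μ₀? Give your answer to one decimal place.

μ₀ = -5.3

The posterior mean is a precision-weighted average: μ_n = (τ₀μ₀ + τ_data·x̄)/(τ₀+τ_data), with τ₀=1/σ₀² and τ_data=n/σ².
Here τ₀ = 1/30.8 = 0.032468 and τ_data = 30/41.2 = 0.728155, so τ_n = 0.760623.
Rearranging for μ₀: μ₀ = (μ_n·τ_n − τ_data·x̄)/τ₀ = (0.9225·0.760623 − 0.728155·1.2) / 0.032468 = -0.172111/0.032468 ≈ -5.3.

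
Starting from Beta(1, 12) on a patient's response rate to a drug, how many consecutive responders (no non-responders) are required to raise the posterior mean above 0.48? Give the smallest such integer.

After k responders and 0 non-responders the posterior is Beta(1+k, 12), with mean (1+k)/(1+12+k).
Set (1+k)/(13+k) > 0.48 and solve: k > (0.48·13 − 1)/(1 − 0.48) = 10.077.
The smallest integer exceeding 10.077 is 11.

k = 11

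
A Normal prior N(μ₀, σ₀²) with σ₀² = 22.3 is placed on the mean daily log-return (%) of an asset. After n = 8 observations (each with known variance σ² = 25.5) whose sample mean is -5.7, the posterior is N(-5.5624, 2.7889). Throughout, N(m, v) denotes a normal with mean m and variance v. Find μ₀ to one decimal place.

The posterior mean is a precision-weighted average: μ_n = (τ₀μ₀ + τ_data·x̄)/(τ₀+τ_data), with τ₀=1/σ₀² and τ_data=n/σ².
Here τ₀ = 1/22.3 = 0.044843 and τ_data = 8/25.5 = 0.313725, so τ_n = 0.358568.
Rearranging for μ₀: μ₀ = (μ_n·τ_n − τ_data·x̄)/τ₀ = (-5.5624·0.358568 − 0.313725·-5.7) / 0.044843 = -0.206266/0.044843 ≈ -4.6.

μ₀ = -4.6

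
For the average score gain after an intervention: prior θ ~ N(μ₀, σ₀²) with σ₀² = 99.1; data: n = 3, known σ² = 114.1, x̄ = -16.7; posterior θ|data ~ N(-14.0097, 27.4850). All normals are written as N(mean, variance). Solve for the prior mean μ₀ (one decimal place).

The posterior mean is a precision-weighted average: μ_n = (τ₀μ₀ + τ_data·x̄)/(τ₀+τ_data), with τ₀=1/σ₀² and τ_data=n/σ².
Here τ₀ = 1/99.1 = 0.010091 and τ_data = 3/114.1 = 0.026293, so τ_n = 0.036384.
Rearranging for μ₀: μ₀ = (μ_n·τ_n − τ_data·x̄)/τ₀ = (-14.0097·0.036384 − 0.026293·-16.7) / 0.010091 = -0.070636/0.010091 ≈ -7.0.

μ₀ = -7.0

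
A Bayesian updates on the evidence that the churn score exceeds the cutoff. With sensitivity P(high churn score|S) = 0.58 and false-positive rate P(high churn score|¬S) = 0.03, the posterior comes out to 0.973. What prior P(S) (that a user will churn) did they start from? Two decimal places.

In odds form, posterior odds = prior odds × likelihood ratio, so prior odds = posterior odds ÷ LR.
Posterior odds = 0.973/(1−0.973) = 36.0370. LR = 0.58/0.03 = 19.3333.
Prior odds = 36.0370/19.3333 = 1.8640, so P(S) = 1.8640/(1+1.8640) ≈ 0.65.

P(S) = 0.65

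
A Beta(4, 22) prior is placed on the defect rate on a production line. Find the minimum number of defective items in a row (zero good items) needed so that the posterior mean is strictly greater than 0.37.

k = 9

After k defective items and 0 good items the posterior is Beta(4+k, 22), with mean (4+k)/(4+22+k).
Set (4+k)/(26+k) > 0.37 and solve: k > (0.37·26 − 4)/(1 − 0.37) = 8.921.
The smallest integer exceeding 8.921 is 9.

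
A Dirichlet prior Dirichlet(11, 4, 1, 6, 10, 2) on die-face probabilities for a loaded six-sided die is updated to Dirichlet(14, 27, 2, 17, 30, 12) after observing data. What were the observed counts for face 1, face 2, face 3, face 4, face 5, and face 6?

counts (3, 23, 1, 11, 20, 10)

For a Dirichlet(α) prior with multinomial counts c, the posterior is Dirichlet(α + c) componentwise.
Counts are posterior − prior componentwise: 14−11=3, 27−4=23, 2−1=1, 17−6=11, 30−10=20, 12−2=10.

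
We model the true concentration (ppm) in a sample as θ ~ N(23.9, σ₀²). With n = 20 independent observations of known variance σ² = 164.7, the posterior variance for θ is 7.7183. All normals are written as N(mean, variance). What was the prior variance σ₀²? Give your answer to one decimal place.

Posterior precision equals prior precision plus data precision: 1/σ_n² = 1/σ₀² + n/σ².
So 1/σ₀² = 1/7.7183 − 20/164.7 = 0.129562 − 0.121433 = 0.008129.
Hence σ₀² = 1/0.008129 ≈ 123.0.

σ₀² = 123.0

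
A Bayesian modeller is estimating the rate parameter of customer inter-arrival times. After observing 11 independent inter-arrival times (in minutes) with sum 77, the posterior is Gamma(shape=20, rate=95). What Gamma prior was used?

Gamma–exponential conjugacy: posterior shape = α + n, posterior rate = β + Σtᵢ.
So α = 20 − 11 = 9 and β = 95 − 77 = 18.

Gamma(shape=9, rate=18)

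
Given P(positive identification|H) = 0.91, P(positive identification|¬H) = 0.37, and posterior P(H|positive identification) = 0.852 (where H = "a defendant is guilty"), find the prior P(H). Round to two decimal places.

Bayes' rule in odds form gives O(H|E) = O(H)·[P(E|H)/P(E|¬H)], hence O(H) = O(H|E)/LR.
Posterior odds = 0.852/(1−0.852) = 5.7568. LR = 0.91/0.37 = 2.4595.
Prior odds = 5.7568/2.4595 = 2.3406, so P(H) = 2.3406/(1+2.3406) ≈ 0.70.

P(H) = 0.70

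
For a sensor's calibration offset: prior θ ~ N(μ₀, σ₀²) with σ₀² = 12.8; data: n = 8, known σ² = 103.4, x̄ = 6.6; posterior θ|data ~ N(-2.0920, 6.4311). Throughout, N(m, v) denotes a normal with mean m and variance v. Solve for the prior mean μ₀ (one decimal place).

The posterior mean is a precision-weighted average: μ_n = (τ₀μ₀ + τ_data·x̄)/(τ₀+τ_data), with τ₀=1/σ₀² and τ_data=n/σ².
Here τ₀ = 1/12.8 = 0.078125 and τ_data = 8/103.4 = 0.077369, so τ_n = 0.155494.
Rearranging for μ₀: μ₀ = (μ_n·τ_n − τ_data·x̄)/τ₀ = (-2.0920·0.155494 − 0.077369·6.6) / 0.078125 = -0.835929/0.078125 ≈ -10.7.

μ₀ = -10.7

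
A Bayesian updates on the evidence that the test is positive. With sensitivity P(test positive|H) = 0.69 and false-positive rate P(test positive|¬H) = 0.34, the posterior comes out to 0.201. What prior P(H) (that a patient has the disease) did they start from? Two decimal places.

Bayes' rule in odds form gives O(H|E) = O(H)·[P(E|H)/P(E|¬H)], hence O(H) = O(H|E)/LR.
Posterior odds = 0.201/(1−0.201) = 0.2516. LR = 0.69/0.34 = 2.0294.
Prior odds = 0.2516/2.0294 = 0.1240, so P(H) = 0.1240/(1+0.1240) ≈ 0.11.

P(H) = 0.11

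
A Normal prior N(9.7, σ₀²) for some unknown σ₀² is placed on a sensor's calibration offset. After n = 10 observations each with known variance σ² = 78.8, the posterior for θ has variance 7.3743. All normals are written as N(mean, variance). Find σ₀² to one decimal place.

σ₀² = 114.9

Posterior precision equals prior precision plus data precision: 1/σ_n² = 1/σ₀² + n/σ².
So 1/σ₀² = 1/7.3743 − 10/78.8 = 0.135606 − 0.126904 = 0.008702.
Hence σ₀² = 1/0.008702 ≈ 114.9.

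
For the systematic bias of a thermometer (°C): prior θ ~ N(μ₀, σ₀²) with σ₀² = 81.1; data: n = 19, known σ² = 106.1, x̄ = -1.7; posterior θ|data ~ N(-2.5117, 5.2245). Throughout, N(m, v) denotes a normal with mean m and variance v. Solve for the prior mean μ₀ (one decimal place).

The posterior mean is a precision-weighted average: μ_n = (τ₀μ₀ + τ_data·x̄)/(τ₀+τ_data), with τ₀=1/σ₀² and τ_data=n/σ².
Here τ₀ = 1/81.1 = 0.012330 and τ_data = 19/106.1 = 0.179076, so τ_n = 0.191406.
Rearranging for μ₀: μ₀ = (μ_n·τ_n − τ_data·x̄)/τ₀ = (-2.5117·0.191406 − 0.179076·-1.7) / 0.012330 = -0.176325/0.012330 ≈ -14.3.

μ₀ = -14.3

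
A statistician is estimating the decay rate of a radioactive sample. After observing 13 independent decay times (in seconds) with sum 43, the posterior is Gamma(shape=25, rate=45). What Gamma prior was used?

For an exponential likelihood with a Gamma(α, β) prior on the rate, n observations with total T give posterior Gamma(α+n, β+T).
So α = 25 − 13 = 12 and β = 45 − 43 = 2.

Gamma(shape=12, rate=2)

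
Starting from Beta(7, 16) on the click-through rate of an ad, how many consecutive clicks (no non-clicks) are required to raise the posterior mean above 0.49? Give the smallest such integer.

k = 9

After k clicks and 0 non-clicks the posterior is Beta(7+k, 16), with mean (7+k)/(7+16+k).
Set (7+k)/(23+k) > 0.49 and solve: k > (0.49·23 − 7)/(1 − 0.49) = 8.373.
The smallest integer exceeding 8.373 is 9, and checking k=9: (16)/(32) = 0.5000 > 0.49.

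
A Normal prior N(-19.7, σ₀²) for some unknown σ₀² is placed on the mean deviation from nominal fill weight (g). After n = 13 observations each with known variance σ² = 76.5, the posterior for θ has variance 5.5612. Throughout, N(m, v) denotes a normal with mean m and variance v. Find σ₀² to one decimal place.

σ₀² = 101.2

For the Normal–Normal model with known σ², precisions add: τ_n = τ₀ + n/σ².
So 1/σ₀² = 1/5.5612 − 13/76.5 = 0.179817 − 0.169935 = 0.009882.
Hence σ₀² = 1/0.009882 ≈ 101.2.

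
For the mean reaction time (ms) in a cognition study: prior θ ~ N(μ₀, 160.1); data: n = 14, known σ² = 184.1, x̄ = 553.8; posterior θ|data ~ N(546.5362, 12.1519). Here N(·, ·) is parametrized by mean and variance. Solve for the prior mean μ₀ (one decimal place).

μ₀ = 458.1

The posterior mean is a precision-weighted average: μ_n = (τ₀μ₀ + τ_data·x̄)/(τ₀+τ_data), with τ₀=1/σ₀² and τ_data=n/σ².
Here τ₀ = 1/160.1 = 0.006246 and τ_data = 14/184.1 = 0.076046, so τ_n = 0.082292.
Rearranging for μ₀: μ₀ = (μ_n·τ_n − τ_data·x̄)/τ₀ = (546.5362·0.082292 − 0.076046·553.8) / 0.006246 = 2.861282/0.006246 ≈ 458.1.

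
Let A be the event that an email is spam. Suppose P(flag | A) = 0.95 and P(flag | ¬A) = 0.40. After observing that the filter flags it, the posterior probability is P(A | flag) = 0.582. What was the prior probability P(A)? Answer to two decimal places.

In odds form, posterior odds = prior odds × likelihood ratio, so prior odds = posterior odds ÷ LR.
Posterior odds = 0.582/(1−0.582) = 1.3923. LR = 0.95/0.40 = 2.3750.
Prior odds = 1.3923/2.3750 = 0.5862, so P(A) = 0.5862/(1+0.5862) ≈ 0.37.

P(A) = 0.37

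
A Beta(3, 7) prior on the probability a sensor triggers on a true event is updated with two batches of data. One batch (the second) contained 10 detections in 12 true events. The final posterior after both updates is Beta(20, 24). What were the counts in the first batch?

7 detections and 15 misses

Because Beta–binomial updating is additive in the counts, the combined data contributed (α_post−α_prior, β_post−β_prior) successes and failures.
Total across both batches: 20−3=17 detections, 24−7=17 misses.
Subtract the second batch: 17−10=7 detections and 17−2=15 misses.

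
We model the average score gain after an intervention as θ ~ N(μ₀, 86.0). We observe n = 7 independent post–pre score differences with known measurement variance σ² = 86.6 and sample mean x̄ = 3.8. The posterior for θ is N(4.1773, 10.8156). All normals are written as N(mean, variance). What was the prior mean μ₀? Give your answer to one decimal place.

With known observation variance, the Normal–Normal posterior has precision τ_n = τ₀ + n/σ² and mean μ_n = (τ₀μ₀ + (n/σ²)x̄)/τ_n.
Here τ₀ = 1/86.0 = 0.011628 and τ_data = 7/86.6 = 0.080831, so τ_n = 0.092459.
Rearranging for μ₀: μ₀ = (μ_n·τ_n − τ_data·x̄)/τ₀ = (4.1773·0.092459 − 0.080831·3.8) / 0.011628 = 0.079071/0.011628 ≈ 6.8.

μ₀ = 6.8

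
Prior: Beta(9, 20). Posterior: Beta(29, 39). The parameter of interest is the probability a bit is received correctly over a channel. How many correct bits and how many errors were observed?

20 correct bits and 19 errors

A Beta(α, β) prior with s successes and f failures in binomial data gives a Beta(α+s, β+f) posterior.
So s = 29 − 9 = 20 and f = 39 − 20 = 19.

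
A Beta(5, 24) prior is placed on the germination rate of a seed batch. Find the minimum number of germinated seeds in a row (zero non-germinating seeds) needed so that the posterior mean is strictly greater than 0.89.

k = 190

After k germinated seeds and 0 non-germinating seeds the posterior is Beta(5+k, 24), with mean (5+k)/(5+24+k).
Set (5+k)/(29+k) > 0.89 and solve: k > (0.89·29 − 5)/(1 − 0.89) = 189.182.
The smallest integer exceeding 189.182 is 190.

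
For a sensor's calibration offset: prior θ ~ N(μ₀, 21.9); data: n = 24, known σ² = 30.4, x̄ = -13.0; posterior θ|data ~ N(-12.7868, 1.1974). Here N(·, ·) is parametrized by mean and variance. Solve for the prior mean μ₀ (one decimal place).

μ₀ = -9.1

The posterior mean is a precision-weighted average: μ_n = (τ₀μ₀ + τ_data·x̄)/(τ₀+τ_data), with τ₀=1/σ₀² and τ_data=n/σ².
Here τ₀ = 1/21.9 = 0.045662 and τ_data = 24/30.4 = 0.789474, so τ_n = 0.835136.
Rearranging for μ₀: μ₀ = (μ_n·τ_n − τ_data·x̄)/τ₀ = (-12.7868·0.835136 − 0.789474·-13.0) / 0.045662 = -0.415555/0.045662 ≈ -9.1.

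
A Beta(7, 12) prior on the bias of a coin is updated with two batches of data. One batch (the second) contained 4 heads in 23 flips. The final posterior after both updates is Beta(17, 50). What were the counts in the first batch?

6 heads and 19 tails

Because Beta–binomial updating is additive in the counts, the combined data contributed (α_post−α_prior, β_post−β_prior) successes and failures.
Total across both batches: 17−7=10 heads, 50−12=38 tails.
Subtract the second batch: 10−4=6 heads and 38−19=19 tails.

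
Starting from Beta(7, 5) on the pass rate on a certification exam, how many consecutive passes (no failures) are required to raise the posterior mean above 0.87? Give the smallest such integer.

After k passes and 0 failures the posterior is Beta(7+k, 5), with mean (7+k)/(7+5+k).
Set (7+k)/(12+k) > 0.87 and solve: k > (0.87·12 − 7)/(1 − 0.87) = 26.462.
The smallest integer exceeding 26.462 is 27.

k = 27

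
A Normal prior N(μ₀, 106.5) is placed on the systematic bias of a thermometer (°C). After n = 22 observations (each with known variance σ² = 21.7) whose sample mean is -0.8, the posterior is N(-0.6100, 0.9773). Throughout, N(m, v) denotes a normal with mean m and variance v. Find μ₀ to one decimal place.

With known observation variance, the Normal–Normal posterior has precision τ_n = τ₀ + n/σ² and mean μ_n = (τ₀μ₀ + (n/σ²)x̄)/τ_n.
Here τ₀ = 1/106.5 = 0.009390 and τ_data = 22/21.7 = 1.013825, so τ_n = 1.023215.
Rearranging for μ₀: μ₀ = (μ_n·τ_n − τ_data·x̄)/τ₀ = (-0.6100·1.023215 − 1.013825·-0.8) / 0.009390 = 0.186899/0.009390 ≈ 19.9.

μ₀ = 19.9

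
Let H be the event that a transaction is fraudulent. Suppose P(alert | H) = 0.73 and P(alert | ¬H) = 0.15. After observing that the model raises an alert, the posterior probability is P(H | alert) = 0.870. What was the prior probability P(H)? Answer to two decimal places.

In odds form, posterior odds = prior odds × likelihood ratio, so prior odds = posterior odds ÷ LR.
Posterior odds = 0.870/(1−0.870) = 6.6923. LR = 0.73/0.15 = 4.8667.
Prior odds = 6.6923/4.8667 = 1.3751, so P(H) = 1.3751/(1+1.3751) ≈ 0.58.

P(H) = 0.58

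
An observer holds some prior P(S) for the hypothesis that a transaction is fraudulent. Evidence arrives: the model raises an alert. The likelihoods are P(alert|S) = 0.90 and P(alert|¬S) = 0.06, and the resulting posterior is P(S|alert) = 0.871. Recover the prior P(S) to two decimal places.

In odds form, posterior odds = prior odds × likelihood ratio, so prior odds = posterior odds ÷ LR.
Posterior odds = 0.871/(1−0.871) = 6.7519. LR = 0.90/0.06 = 15.0000.
Prior odds = 6.7519/15.0000 = 0.4501, so P(S) = 0.4501/(1+0.4501) ≈ 0.31.

P(S) = 0.31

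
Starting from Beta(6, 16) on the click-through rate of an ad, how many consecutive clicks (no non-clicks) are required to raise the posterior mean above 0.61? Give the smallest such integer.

k = 20

After k clicks and 0 non-clicks the posterior is Beta(6+k, 16), with mean (6+k)/(6+16+k).
Set (6+k)/(22+k) > 0.61 and solve: k > (0.61·22 − 6)/(1 − 0.61) = 19.026.
The smallest integer exceeding 19.026 is 20.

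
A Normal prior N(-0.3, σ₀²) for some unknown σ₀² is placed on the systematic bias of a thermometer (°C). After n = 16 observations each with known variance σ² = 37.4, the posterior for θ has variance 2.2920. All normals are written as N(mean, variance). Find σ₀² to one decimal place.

σ₀² = 117.7

Posterior precision equals prior precision plus data precision: 1/σ_n² = 1/σ₀² + n/σ².
So 1/σ₀² = 1/2.2920 − 16/37.4 = 0.436300 − 0.427807 = 0.008493.
Hence σ₀² = 1/0.008493 ≈ 117.7.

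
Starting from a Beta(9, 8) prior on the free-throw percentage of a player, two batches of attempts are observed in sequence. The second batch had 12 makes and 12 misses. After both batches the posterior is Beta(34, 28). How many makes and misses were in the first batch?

Sequential conjugate updates are equivalent to a single update on the pooled data, so total successes = posterior α − prior α and total failures = posterior β − prior β.
Total across both batches: 34−9=25 makes, 28−8=20 misses.
Subtract the second batch: 25−12=13 makes and 20−12=8 misses.

13 makes and 8 misses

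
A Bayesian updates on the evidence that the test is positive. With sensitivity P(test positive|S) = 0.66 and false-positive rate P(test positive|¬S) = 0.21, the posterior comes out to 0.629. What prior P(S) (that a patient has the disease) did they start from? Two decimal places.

P(S) = 0.35

In odds form, posterior odds = prior odds × likelihood ratio, so prior odds = posterior odds ÷ LR.
Posterior odds = 0.629/(1−0.629) = 1.6954. LR = 0.66/0.21 = 3.1429.
Prior odds = 1.6954/3.1429 = 0.5394, so P(S) = 0.5394/(1+0.5394) ≈ 0.35.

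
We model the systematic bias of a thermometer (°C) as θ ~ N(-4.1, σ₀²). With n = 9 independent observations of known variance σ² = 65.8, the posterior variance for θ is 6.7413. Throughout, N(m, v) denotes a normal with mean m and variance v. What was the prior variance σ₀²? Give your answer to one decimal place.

σ₀² = 86.5

For the Normal–Normal model with known σ², precisions add: τ_n = τ₀ + n/σ².
So 1/σ₀² = 1/6.7413 − 9/65.8 = 0.148339 − 0.136778 = 0.011561.
Hence σ₀² = 1/0.011561 ≈ 86.5.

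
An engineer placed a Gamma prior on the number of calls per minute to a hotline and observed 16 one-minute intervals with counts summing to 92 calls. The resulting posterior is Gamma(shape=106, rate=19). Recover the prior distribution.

Gamma(shape=14, rate=3)

Gamma–Poisson conjugacy: posterior shape = α + Σxᵢ, posterior rate = β + n.
So α = 106 − 92 = 14 and β = 19 − 16 = 3.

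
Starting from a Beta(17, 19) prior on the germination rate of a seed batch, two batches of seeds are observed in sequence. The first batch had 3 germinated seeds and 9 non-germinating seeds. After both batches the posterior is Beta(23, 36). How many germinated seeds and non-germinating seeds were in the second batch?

Sequential conjugate updates are equivalent to a single update on the pooled data, so total successes = posterior α − prior α and total failures = posterior β − prior β.
Total across both batches: 23−17=6 germinated seeds, 36−19=17 non-germinating seeds.
Subtract the first batch: 6−3=3 germinated seeds and 17−9=8 non-germinating seeds.

3 germinated seeds and 8 non-germinating seeds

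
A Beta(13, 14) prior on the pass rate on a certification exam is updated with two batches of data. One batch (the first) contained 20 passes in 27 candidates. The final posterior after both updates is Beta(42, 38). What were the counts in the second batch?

9 passes and 17 failures

Because Beta–binomial updating is additive in the counts, the combined data contributed (α_post−α_prior, β_post−β_prior) successes and failures.
Total across both batches: 42−13=29 passes, 38−14=24 failures.
Subtract the first batch: 29−20=9 passes and 24−7=17 failures.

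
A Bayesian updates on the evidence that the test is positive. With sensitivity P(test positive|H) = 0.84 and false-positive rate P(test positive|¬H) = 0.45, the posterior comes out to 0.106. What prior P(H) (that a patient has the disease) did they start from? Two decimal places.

P(H) = 0.06

In odds form, posterior odds = prior odds × likelihood ratio, so prior odds = posterior odds ÷ LR.
Posterior odds = 0.106/(1−0.106) = 0.1186. LR = 0.84/0.45 = 1.8667.
Prior odds = 0.1186/1.8667 = 0.0635, so P(H) = 0.0635/(1+0.0635) ≈ 0.06.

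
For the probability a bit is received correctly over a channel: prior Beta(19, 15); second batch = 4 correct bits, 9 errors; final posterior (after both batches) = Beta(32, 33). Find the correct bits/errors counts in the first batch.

9 correct bits and 9 errors

Sequential conjugate updates are equivalent to a single update on the pooled data, so total successes = posterior α − prior α and total failures = posterior β − prior β.
Total across both batches: 32−19=13 correct bits, 33−15=18 errors.
Subtract the second batch: 13−4=9 correct bits and 18−9=9 errors.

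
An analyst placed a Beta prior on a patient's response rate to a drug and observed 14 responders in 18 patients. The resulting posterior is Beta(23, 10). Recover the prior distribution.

A Beta(a, b) prior with s successes and f failures in binomial data gives a Beta(a+s, b+f) posterior.
Subtract the data counts: 23−14=9, 10−4=6.

Beta(9, 6)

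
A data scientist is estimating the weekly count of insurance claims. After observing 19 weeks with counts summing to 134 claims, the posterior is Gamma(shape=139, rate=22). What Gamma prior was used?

Gamma(shape=5, rate=3)

A Gamma(α, β) prior (rate parametrization) on a Poisson rate with n observations summing to S gives posterior Gamma(α+S, β+n).
So α = 139 − 134 = 5 and β = 22 − 19 = 3.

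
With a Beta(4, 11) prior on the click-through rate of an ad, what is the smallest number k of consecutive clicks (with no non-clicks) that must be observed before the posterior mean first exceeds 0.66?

k = 18

After k clicks and 0 non-clicks the posterior is Beta(4+k, 11), with mean (4+k)/(4+11+k).
Set (4+k)/(15+k) > 0.66 and solve: k > (0.66·15 − 4)/(1 − 0.66) = 17.353.
The smallest integer exceeding 17.353 is 18.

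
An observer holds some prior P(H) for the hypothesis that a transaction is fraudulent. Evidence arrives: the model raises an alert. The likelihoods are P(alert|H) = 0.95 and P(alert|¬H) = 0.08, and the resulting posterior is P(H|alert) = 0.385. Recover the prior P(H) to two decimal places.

In odds form, posterior odds = prior odds × likelihood ratio, so prior odds = posterior odds ÷ LR.
Posterior odds = 0.385/(1−0.385) = 0.6260. LR = 0.95/0.08 = 11.8750.
Prior odds = 0.6260/11.8750 = 0.0527, so P(H) = 0.0527/(1+0.0527) ≈ 0.05.

P(H) = 0.05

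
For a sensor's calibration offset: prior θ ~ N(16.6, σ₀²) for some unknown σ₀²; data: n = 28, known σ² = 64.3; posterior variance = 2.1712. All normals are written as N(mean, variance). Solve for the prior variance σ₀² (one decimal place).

σ₀² = 39.8

For the Normal–Normal model with known σ², precisions add: τ_n = τ₀ + n/σ².
So 1/σ₀² = 1/2.1712 − 28/64.3 = 0.460575 − 0.435459 = 0.025116.
Hence σ₀² = 1/0.025116 ≈ 39.8.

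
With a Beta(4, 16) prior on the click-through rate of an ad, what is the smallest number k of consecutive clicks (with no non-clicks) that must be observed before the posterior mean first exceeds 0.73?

After k clicks and 0 non-clicks the posterior is Beta(4+k, 16), with mean (4+k)/(4+16+k).
Set (4+k)/(20+k) > 0.73 and solve: k > (0.73·20 − 4)/(1 − 0.73) = 39.259.
The smallest integer exceeding 39.259 is 40.

k = 40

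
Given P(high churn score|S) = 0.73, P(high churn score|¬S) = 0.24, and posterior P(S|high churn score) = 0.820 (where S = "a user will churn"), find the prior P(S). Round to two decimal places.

P(S) = 0.60

In odds form, posterior odds = prior odds × likelihood ratio, so prior odds = posterior odds ÷ LR.
Posterior odds = 0.820/(1−0.820) = 4.5556. LR = 0.73/0.24 = 3.0417.
Prior odds = 4.5556/3.0417 = 1.4977, so P(S) = 1.4977/(1+1.4977) ≈ 0.60.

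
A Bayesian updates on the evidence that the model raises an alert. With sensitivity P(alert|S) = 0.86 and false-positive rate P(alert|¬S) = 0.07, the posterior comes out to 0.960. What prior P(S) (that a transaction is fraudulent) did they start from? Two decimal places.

P(S) = 0.66

Bayes' rule in odds form gives O(S|E) = O(S)·[P(E|S)/P(E|¬S)], hence O(S) = O(S|E)/LR.
Posterior odds = 0.960/(1−0.960) = 24.0000. LR = 0.86/0.07 = 12.2857.
Prior odds = 24.0000/12.2857 = 1.9535, so P(S) = 1.9535/(1+1.9535) ≈ 0.66.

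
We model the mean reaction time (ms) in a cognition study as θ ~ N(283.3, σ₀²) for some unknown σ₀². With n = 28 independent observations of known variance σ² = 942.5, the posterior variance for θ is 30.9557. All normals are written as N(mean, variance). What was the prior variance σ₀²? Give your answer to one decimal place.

σ₀² = 385.2

Posterior precision equals prior precision plus data precision: 1/σ_n² = 1/σ₀² + n/σ².
So 1/σ₀² = 1/30.9557 − 28/942.5 = 0.032304 − 0.029708 = 0.002596.
Hence σ₀² = 1/0.002596 ≈ 385.2.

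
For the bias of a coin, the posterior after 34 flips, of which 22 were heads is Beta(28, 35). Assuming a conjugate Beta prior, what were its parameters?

Under Beta–binomial conjugacy the posterior parameters are (a+s, b+f).
So a = 28 − 22 = 6 and b = 35 − 12 = 23.

Beta(6, 23)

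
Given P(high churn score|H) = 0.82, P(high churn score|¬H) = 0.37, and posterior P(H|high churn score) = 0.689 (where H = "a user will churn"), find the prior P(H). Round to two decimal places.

Bayes' rule in odds form gives O(H|E) = O(H)·[P(E|H)/P(E|¬H)], hence O(H) = O(H|E)/LR.
Posterior odds = 0.689/(1−0.689) = 2.2154. LR = 0.82/0.37 = 2.2162.
Prior odds = 2.2154/2.2162 = 0.9996, so P(H) = 0.9996/(1+0.9996) ≈ 0.50.

P(H) = 0.50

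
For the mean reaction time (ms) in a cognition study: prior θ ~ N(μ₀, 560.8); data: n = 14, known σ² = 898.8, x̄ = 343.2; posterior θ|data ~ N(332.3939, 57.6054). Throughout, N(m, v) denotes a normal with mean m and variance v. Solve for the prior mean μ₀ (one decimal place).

The posterior mean is a precision-weighted average: μ_n = (τ₀μ₀ + τ_data·x̄)/(τ₀+τ_data), with τ₀=1/σ₀² and τ_data=n/σ².
Here τ₀ = 1/560.8 = 0.001783 and τ_data = 14/898.8 = 0.015576, so τ_n = 0.017359.
Rearranging for μ₀: μ₀ = (μ_n·τ_n − τ_data·x̄)/τ₀ = (332.3939·0.017359 − 0.015576·343.2) / 0.001783 = 0.424343/0.001783 ≈ 238.0.

μ₀ = 238.0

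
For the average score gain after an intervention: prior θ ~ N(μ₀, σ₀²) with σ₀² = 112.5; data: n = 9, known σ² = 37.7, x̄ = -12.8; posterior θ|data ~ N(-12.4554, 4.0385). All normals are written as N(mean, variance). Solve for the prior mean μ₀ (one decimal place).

With known observation variance, the Normal–Normal posterior has precision τ_n = τ₀ + n/σ² and mean μ_n = (τ₀μ₀ + (n/σ²)x̄)/τ_n.
Here τ₀ = 1/112.5 = 0.008889 and τ_data = 9/37.7 = 0.238727, so τ_n = 0.247616.
Rearranging for μ₀: μ₀ = (μ_n·τ_n − τ_data·x̄)/τ₀ = (-12.4554·0.247616 − 0.238727·-12.8) / 0.008889 = -0.028451/0.008889 ≈ -3.2.

μ₀ = -3.2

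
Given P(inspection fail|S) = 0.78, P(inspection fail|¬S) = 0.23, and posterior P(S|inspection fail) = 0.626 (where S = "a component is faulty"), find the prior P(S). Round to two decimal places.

P(S) = 0.33

In odds form, posterior odds = prior odds × likelihood ratio, so prior odds = posterior odds ÷ LR.
Posterior odds = 0.626/(1−0.626) = 1.6738. LR = 0.78/0.23 = 3.3913.
Prior odds = 1.6738/3.3913 = 0.4936, so P(S) = 0.4936/(1+0.4936) ≈ 0.33.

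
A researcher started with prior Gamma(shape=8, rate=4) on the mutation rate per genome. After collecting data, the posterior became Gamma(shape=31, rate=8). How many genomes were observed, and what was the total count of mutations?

A Gamma(α, β) prior (rate parametrization) on a Poisson rate with n observations summing to S gives posterior Gamma(α+S, β+n).
Matching: Σxᵢ = 31 − 8 = 23 and n = 8 − 4 = 4.

n = 4 genomes with total 23 mutations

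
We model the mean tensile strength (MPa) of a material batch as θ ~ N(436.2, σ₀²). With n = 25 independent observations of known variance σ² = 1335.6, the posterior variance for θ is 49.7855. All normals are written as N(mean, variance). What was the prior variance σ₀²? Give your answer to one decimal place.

σ₀² = 731.0

For the Normal–Normal model with known σ², precisions add: τ_n = τ₀ + n/σ².
So 1/σ₀² = 1/49.7855 − 25/1335.6 = 0.020086 − 0.018718 = 0.001368.
Hence σ₀² = 1/0.001368 ≈ 731.0.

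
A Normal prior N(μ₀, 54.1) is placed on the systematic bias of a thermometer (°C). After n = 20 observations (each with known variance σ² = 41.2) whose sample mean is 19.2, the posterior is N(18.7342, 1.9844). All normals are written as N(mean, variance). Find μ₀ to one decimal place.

μ₀ = 6.5

The posterior mean is a precision-weighted average: μ_n = (τ₀μ₀ + τ_data·x̄)/(τ₀+τ_data), with τ₀=1/σ₀² and τ_data=n/σ².
Here τ₀ = 1/54.1 = 0.018484 and τ_data = 20/41.2 = 0.485437, so τ_n = 0.503921.
Rearranging for μ₀: μ₀ = (μ_n·τ_n − τ_data·x̄)/τ₀ = (18.7342·0.503921 − 0.485437·19.2) / 0.018484 = 0.120166/0.018484 ≈ 6.5.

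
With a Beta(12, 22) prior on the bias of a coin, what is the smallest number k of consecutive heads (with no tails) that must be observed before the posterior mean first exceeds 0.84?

k = 104

After k heads and 0 tails the posterior is Beta(12+k, 22), with mean (12+k)/(12+22+k).
Set (12+k)/(34+k) > 0.84 and solve: k > (0.84·34 − 12)/(1 − 0.84) = 103.500.
The smallest integer exceeding 103.500 is 104, and checking k=104: (116)/(138) = 0.8406 > 0.84.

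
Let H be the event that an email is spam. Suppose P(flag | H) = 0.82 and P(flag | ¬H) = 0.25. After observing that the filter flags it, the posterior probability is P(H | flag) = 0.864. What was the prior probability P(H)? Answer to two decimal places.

Bayes' rule in odds form gives O(H|E) = O(H)·[P(E|H)/P(E|¬H)], hence O(H) = O(H|E)/LR.
Posterior odds = 0.864/(1−0.864) = 6.3529. LR = 0.82/0.25 = 3.2800.
Prior odds = 6.3529/3.2800 = 1.9369, so P(H) = 1.9369/(1+1.9369) ≈ 0.66.

P(H) = 0.66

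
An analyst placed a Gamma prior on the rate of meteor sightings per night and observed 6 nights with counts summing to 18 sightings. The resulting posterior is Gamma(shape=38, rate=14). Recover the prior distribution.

Gamma–Poisson conjugacy: posterior shape = α + Σxᵢ, posterior rate = β + n.
So α = 38 − 18 = 20 and β = 14 − 6 = 8.

Gamma(shape=20, rate=8)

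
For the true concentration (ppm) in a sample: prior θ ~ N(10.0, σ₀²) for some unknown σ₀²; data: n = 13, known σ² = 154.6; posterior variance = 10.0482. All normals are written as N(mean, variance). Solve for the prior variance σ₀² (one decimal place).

σ₀² = 64.8

Posterior precision equals prior precision plus data precision: 1/σ_n² = 1/σ₀² + n/σ².
So 1/σ₀² = 1/10.0482 − 13/154.6 = 0.099520 − 0.084088 = 0.015432.
Hence σ₀² = 1/0.015432 ≈ 64.8.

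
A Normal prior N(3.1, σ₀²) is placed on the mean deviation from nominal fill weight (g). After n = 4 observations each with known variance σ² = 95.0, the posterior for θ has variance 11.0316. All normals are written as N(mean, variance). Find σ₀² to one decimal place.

σ₀² = 20.6

For the Normal–Normal model with known σ², precisions add: τ_n = τ₀ + n/σ².
So 1/σ₀² = 1/11.0316 − 4/95.0 = 0.090649 − 0.042105 = 0.048544.
Hence σ₀² = 1/0.048544 ≈ 20.6.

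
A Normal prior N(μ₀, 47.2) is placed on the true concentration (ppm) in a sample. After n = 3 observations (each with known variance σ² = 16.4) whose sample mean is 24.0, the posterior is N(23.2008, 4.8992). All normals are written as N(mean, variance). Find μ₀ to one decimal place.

The posterior mean is a precision-weighted average: μ_n = (τ₀μ₀ + τ_data·x̄)/(τ₀+τ_data), with τ₀=1/σ₀² and τ_data=n/σ².
Here τ₀ = 1/47.2 = 0.021186 and τ_data = 3/16.4 = 0.182927, so τ_n = 0.204113.
Rearranging for μ₀: μ₀ = (μ_n·τ_n − τ_data·x̄)/τ₀ = (23.2008·0.204113 − 0.182927·24.0) / 0.021186 = 0.345337/0.021186 ≈ 16.3.

μ₀ = 16.3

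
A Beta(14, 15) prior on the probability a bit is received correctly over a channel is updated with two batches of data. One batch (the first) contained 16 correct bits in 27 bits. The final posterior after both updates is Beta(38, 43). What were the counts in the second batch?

8 correct bits and 17 errors

Because Beta–binomial updating is additive in the counts, the combined data contributed (α_post−α_prior, β_post−β_prior) successes and failures.
Total across both batches: 38−14=24 correct bits, 43−15=28 errors.
Subtract the first batch: 24−16=8 correct bits and 28−11=17 errors.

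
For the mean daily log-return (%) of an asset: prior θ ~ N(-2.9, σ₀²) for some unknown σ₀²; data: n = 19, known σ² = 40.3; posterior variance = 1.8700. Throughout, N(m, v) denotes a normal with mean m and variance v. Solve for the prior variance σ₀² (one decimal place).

For the Normal–Normal model with known σ², precisions add: τ_n = τ₀ + n/σ².
So 1/σ₀² = 1/1.8700 − 19/40.3 = 0.534759 − 0.471464 = 0.063295.
Hence σ₀² = 1/0.063295 ≈ 15.8.

σ₀² = 15.8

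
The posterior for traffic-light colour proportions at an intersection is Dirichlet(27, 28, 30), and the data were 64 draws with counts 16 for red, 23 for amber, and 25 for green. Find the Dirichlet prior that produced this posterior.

Dirichlet(11, 5, 5)

For a Dirichlet(α) prior with multinomial counts c, the posterior is Dirichlet(α + c) componentwise.
Subtract each count from the matching posterior parameter: 27−16=11, 28−23=5, 30−25=5.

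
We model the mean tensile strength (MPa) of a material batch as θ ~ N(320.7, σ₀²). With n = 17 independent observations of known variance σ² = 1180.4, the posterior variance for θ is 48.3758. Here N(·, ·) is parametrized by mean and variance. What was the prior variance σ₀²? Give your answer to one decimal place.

σ₀² = 159.5

For the Normal–Normal model with known σ², precisions add: τ_n = τ₀ + n/σ².
So 1/σ₀² = 1/48.3758 − 17/1180.4 = 0.020671 − 0.014402 = 0.006269.
Hence σ₀² = 1/0.006269 ≈ 159.5.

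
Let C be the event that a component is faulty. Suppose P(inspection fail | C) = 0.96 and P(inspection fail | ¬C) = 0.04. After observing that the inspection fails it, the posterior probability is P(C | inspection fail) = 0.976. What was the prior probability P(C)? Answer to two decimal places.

P(C) = 0.63

Bayes' rule in odds form gives O(C|E) = O(C)·[P(E|C)/P(E|¬C)], hence O(C) = O(C|E)/LR.
Posterior odds = 0.976/(1−0.976) = 40.6667. LR = 0.96/0.04 = 24.0000.
Prior odds = 40.6667/24.0000 = 1.6944, so P(C) = 1.6944/(1+1.6944) ≈ 0.63.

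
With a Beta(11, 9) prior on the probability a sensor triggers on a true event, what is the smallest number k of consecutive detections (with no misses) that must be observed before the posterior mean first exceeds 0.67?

After k detections and 0 misses the posterior is Beta(11+k, 9), with mean (11+k)/(11+9+k).
Set (11+k)/(20+k) > 0.67 and solve: k > (0.67·20 − 11)/(1 − 0.67) = 7.273.
The smallest integer exceeding 7.273 is 8, and checking k=8: (19)/(28) = 0.6786 > 0.67.

k = 8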